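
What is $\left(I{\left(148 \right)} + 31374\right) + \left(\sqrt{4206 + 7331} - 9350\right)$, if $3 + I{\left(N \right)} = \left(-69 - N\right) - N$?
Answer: $21656 + \sqrt{11537} \approx 21763.0$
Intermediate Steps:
$I{\left(N \right)} = -72 - 2 N$ ($I{\left(N \right)} = -3 - \left(69 + 2 N\right) = -72 - 2 N$)
$\left(I{\left(148 \right)} + 31374\right) + \left(\sqrt{4206 + 7331} - 9350\right) = \left(\left(-72 - 296\right) + 31374\right) + \left(\sqrt{4206 + 7331} - 9350\right) = \left(\left(-72 - 296\right) + 31374\right) + \left(\sqrt{11537} - 9350\right) = \left(-368 + 31374\right) - \left(9350 - \sqrt{11537}\right) = 31006 - \left(9350 - \sqrt{11537}\right) = 21656 + \sqrt{11537}$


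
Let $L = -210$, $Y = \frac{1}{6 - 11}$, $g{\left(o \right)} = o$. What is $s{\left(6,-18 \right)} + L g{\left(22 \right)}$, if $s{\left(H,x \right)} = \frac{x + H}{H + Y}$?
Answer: $- \frac{134040}{29} \approx -4622.1$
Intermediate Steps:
$Y = - \frac{1}{5}$ ($Y = \frac{1}{-5} = - \frac{1}{5} \approx -0.2$)
$s{\left(H,x \right)} = \frac{H + x}{- \frac{1}{5} + H}$ ($s{\left(H,x \right)} = \frac{x + H}{H - \frac{1}{5}} = \frac{H + x}{- \frac{1}{5} + H}$)
$s{\left(6,-18 \right)} + L g{\left(22 \right)} = \frac{5 \left(6 - 18\right)}{-1 + 5 \cdot 6} - 4620 = 5 \frac{1}{-1 + 30} \left(-12\right) - 4620 = 5 \cdot \frac{1}{29} \left(-12\right) - 4620 = - \frac{60}{29} - 4620 = - \frac{134040}{29}$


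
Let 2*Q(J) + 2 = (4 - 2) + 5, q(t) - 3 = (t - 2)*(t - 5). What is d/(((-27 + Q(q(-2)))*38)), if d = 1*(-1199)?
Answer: 1199/931 ≈ 1.2879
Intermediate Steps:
q(t) = 3 + (-5 + t)*(-2 + t) (q(t) = 3 + (t - 2)*(t - 5) = 3 + (-2 + t)*(-5 + t) = 3 + (-5 + t)*(-2 + t))
Q(J) = 5/2 (Q(J) = -1 + ((4 - 2) + 5)/2 = -1 + (2 + 5)/2 = -1 + (1/2)*7 = -1 + 7/2 = 5/2)
d = -1199
d/(((-27 + Q(q(-2)))*38)) = -1199*1/(38*(-27 + 5/2)) = -1199/((-49/2*38)) = -1199/(-931) = -1199*(-1/931) = 1199/931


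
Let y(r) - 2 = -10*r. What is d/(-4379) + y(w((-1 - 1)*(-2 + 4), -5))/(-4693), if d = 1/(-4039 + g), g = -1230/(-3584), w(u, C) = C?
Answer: -126767426956/11440818666587 ≈ -0.011080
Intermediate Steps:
y(r) = 2 - 10*r
g = 615/1792 (g = -1230*(-1/3584) = 615/1792 ≈ 0.34319)
d = -1792/7237273 (d = 1/(-4039 + 615/1792) = 1/(-7237273/1792) = -1792/7237273 ≈ -0.00024761)
d/(-4379) + y(w((-1 - 1)*(-2 + 4), -5))/(-4693) = -1792/7237273/(-4379) + (2 - 10*(-5))/(-4693) = -1792/7237273*(-1/4379) + (2 + 50)*(-1/4693) = 1792/31692018467 + 52*(-1/4693) = 1792/31692018467 - 4/361 = -126767426956/11440818666587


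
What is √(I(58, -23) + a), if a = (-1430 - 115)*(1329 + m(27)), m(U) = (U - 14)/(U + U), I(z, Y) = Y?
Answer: I*√73933198/6 ≈ 1433.1*I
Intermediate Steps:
m(U) = (-14 + U)/(2*U) (m(U) = (-14 + U)/((2*U)) = (-14 + U)*(1/(2*U)) = (-14 + U)/(2*U))
a = -36966185/18 (a = (-1430 - 115)*(1329 + (½)*(-14 + 27)/27) = -1545*(1329 + (½)*(1/27)*13) = -1545*(1329 + 13/54) = -1545*71779/54 = -36966185/18 ≈ -2.0537e+6)
√(I(58, -23) + a) = √(-23 - 36966185/18) = √(-36966599/18) = I*√73933198/6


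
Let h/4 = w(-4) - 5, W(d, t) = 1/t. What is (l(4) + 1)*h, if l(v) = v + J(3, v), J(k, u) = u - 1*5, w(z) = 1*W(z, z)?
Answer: -84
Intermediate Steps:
w(z) = 1/z
J(k, u) = -5 + u (J(k, u) = u - 5 = -5 + u)
h = -21 (h = 4*(1/(-4) - 5) = 4*(-1/4 - 5) = 4*(-21/4) = -21)
l(v) = -5 + 2*v (l(v) = v + (-5 + v) = -5 + 2*v)
(l(4) + 1)*h = ((-5 + 2*4) + 1)*(-21) = ((-5 + 8) + 1)*(-21) = (3 + 1)*(-21) = 4*(-21) = -84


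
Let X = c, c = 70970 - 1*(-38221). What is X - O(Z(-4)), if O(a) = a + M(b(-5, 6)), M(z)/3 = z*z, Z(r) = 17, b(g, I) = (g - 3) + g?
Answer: 108667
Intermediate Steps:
b(g, I) = -3 + 2*g (b(g, I) = (-3 + g) + g = -3 + 2*g)
M(z) = 3*z**2 (M(z) = 3*(z*z) = 3*z**2)
c = 109191 (c = 70970 + 38221 = 109191)
O(a) = 507 + a (O(a) = a + 3*(-3 + 2*(-5))**2 = a + 3*(-3 - 10)**2 = a + 3*(-13)**2 = a + 3*169 = a + 507 = 507 + a)
X = 109191
X - O(Z(-4)) = 109191 - (507 + 17) = 109191 - 1*524 = 109191 - 524 = 108667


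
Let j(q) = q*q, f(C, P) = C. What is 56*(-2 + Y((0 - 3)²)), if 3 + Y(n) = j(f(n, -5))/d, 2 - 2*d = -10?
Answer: 476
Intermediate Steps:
d = 6 (d = 1 - ½*(-10) = 1 + 5 = 6)
j(q) = q²
Y(n) = -3 + n²/6
56*(-2 + Y((0 - 3)²)) = 56*(-2 + (-3 + ((0 - 3)²)²/6)) = 56*(-2 + (-3 + ((-3)²)²/6)) = 56*(-2 + (-3 + (⅙)*9²)) = 56*(-2 + (-3 + (⅙)*81)) = 56*(-2 + (-3 + 27/2)) = 56*(-2 + 21/2) = 56*(17/2) = 476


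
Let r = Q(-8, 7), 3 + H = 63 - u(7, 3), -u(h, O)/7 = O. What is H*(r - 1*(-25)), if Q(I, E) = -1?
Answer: 1944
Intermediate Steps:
u(h, O) = -7*O
H = 81 (H = -3 + (63 - (-7)*3) = -3 + (63 - 1*(-21)) = -3 + (63 + 21) = -3 + 84 = 81)
r = -1
H*(r - 1*(-25)) = 81*(-1 - 1*(-25)) = 81*(-1 + 25) = 81*24 = 1944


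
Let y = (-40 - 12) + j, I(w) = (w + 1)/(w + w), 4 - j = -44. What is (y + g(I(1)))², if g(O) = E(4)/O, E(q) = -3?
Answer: 49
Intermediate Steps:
j = 48 (j = 4 - 1*(-44) = 4 + 44 = 48)
I(w) = (1 + w)/(2*w) (I(w) = (1 + w)/((2*w)) = (1 + w)*(1/(2*w)) = (1 + w)/(2*w))
g(O) = -3/O
y = -4 (y = (-40 - 12) + 48 = -52 + 48 = -4)
(y + g(I(1)))² = (-4 - 3*2/(1 + 1))² = (-4 - 3/1)² = (-4 - 3*1)² = (-4 - 3)² = (-7)² = 49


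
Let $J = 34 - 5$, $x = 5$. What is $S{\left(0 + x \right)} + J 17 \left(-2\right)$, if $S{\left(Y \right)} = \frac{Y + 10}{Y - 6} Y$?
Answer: $-1061$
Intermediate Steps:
$S{\left(Y \right)} = \frac{Y \left(10 + Y\right)}{-6 + Y}$ ($S{\left(Y \right)} = \frac{10 + Y}{-6 + Y} Y = \frac{Y \left(10 + Y\right)}{-6 + Y}$)
$J = 29$
$S{\left(0 + x \right)} + J 17 \left(-2\right) = \frac{\left(0 + 5\right) \left(10 + \left(0 + 5\right)\right)}{-6 + \left(0 + 5\right)} + 29 \cdot 17 \left(-2\right) = \frac{5 \left(10 + 5\right)}{-6 + 5} + 29 \left(-34\right) = 5 \frac{1}{-1} \cdot 15 - 986 = 5 \left(-1\right) 15 - 986 = -75 - 986 = -1061$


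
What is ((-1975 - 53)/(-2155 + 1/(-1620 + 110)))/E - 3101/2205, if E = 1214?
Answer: -874535258851/622190821455 ≈ -1.4056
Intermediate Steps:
((-1975 - 53)/(-2155 + 1/(-1620 + 110)))/E - 3101/2205 = ((-1975 - 53)/(-2155 + 1/(-1620 + 110)))/1214 - 3101/2205 = -2028/(-2155 + 1/(-1510))*(1/1214) - 3101*1/2205 = -2028/(-2155 - 1/1510)*(1/1214) - 443/315 = -2028/(-3254051/1510)*(1/1214) - 443/315 = -2028*(-1510/3254051)*(1/1214) - 443/315 = (3062280/3254051)*(1/1214) - 443/315 = 1531140/1975208957 - 443/315 = -874535258851/622190821455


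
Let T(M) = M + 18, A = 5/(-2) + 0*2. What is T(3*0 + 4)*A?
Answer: -55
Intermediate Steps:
A = -5/2 (A = 5*(-½) + 0 = -5/2 + 0 = -5/2 ≈ -2.5000)
T(M) = 18 + M
T(3*0 + 4)*A = (18 + (3*0 + 4))*(-5/2) = (18 + (0 + 4))*(-5/2) = (18 + 4)*(-5/2) = 22*(-5/2) = -55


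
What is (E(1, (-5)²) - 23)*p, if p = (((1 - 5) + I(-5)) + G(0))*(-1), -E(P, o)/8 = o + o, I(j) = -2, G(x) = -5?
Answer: -4653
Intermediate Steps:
E(P, o) = -16*o (E(P, o) = -8*(o + o) = -16*o)
p = 11 (p = (((1 - 5) - 2) - 5)*(-1) = ((-4 - 2) - 5)*(-1) = (-6 - 5)*(-1) = -11*(-1) = 11)
(E(1, (-5)²) - 23)*p = (-16*(-5)² - 23)*11 = (-16*25 - 23)*11 = (-400 - 23)*11 = -423*11 = -4653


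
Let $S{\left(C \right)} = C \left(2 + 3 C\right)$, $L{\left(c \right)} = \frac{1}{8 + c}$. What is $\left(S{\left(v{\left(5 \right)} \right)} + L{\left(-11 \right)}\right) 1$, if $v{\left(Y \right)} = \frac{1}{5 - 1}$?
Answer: $\frac{17}{48} \approx 0.35417$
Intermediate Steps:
$v{\left(Y \right)} = \frac{1}{4}$
$\left(S{\left(v{\left(5 \right)} \right)} + L{\left(-11 \right)}\right) 1 = \left(\frac{2 + 3 \cdot \frac{1}{4}}{4} + \frac{1}{8 - 11}\right) 1 = \left(\frac{2 + \frac{3}{4}}{4} + \frac{1}{-3}\right) 1 = \left(\frac{1}{4} \cdot \frac{11}{4} - \frac{1}{3}\right) 1 = \left(\frac{11}{16} - \frac{1}{3}\right) 1 = \frac{17}{48} \cdot 1 = \frac{17}{48}$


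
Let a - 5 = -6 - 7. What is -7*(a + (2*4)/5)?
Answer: 224/5 ≈ 44.800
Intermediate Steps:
a = -8 (a = 5 + (-6 - 7) = 5 - 13 = -8)
-7*(a + (2*4)/5) = -7*(-8 + (2*4)/5) = -7*(-8 + 8*(1/5)) = -7*(-8 + 8/5) = -7*(-32/5) = 224/5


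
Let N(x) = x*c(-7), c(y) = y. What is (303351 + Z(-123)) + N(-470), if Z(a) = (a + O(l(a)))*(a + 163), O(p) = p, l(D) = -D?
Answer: 306641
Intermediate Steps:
Z(a) = 0 (Z(a) = (a - a)*(a + 163) = 0*(163 + a) = 0)
N(x) = -7*x (N(x) = x*(-7) = -7*x)
(303351 + Z(-123)) + N(-470) = (303351 + 0) - 7*(-470) = 303351 + 3290 = 306641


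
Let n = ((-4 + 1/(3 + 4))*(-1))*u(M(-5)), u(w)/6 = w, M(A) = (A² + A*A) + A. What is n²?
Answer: 53144100/49 ≈ 1.0846e+6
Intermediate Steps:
M(A) = A + 2*A² (M(A) = (A² + A²) + A = 2*A² + A = A + 2*A²)
u(w) = 6*w
n = 7290/7 (n = ((-4 + 1/(3 + 4))*(-1))*(6*(-5*(1 + 2*(-5)))) = ((-4 + 1/7)*(-1))*(6*(-5*(1 - 10))) = ((-4 + ⅐)*(-1))*(6*(-5*(-9))) = (-27/7*(-1))*(6*45) = (27/7)*270 = 7290/7 ≈ 1041.4)
n² = (7290/7)² = 53144100/49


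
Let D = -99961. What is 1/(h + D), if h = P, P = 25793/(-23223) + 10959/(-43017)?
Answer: -25614969/2560532891551 ≈ -1.0004e-5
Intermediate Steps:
P = -34975342/25614969 (P = 25793*(-1/23223) + 10959*(-1/43017) = -25793/23223 - 281/1103 = -34975342/25614969 ≈ -1.3654)
h = -34975342/25614969 ≈ -1.3654
1/(h + D) = 1/(-34975342/25614969 - 99961) = 1/(-2560532891551/25614969) = -25614969/2560532891551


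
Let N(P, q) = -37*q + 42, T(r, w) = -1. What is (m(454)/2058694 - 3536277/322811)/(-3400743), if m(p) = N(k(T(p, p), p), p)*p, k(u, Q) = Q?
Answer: 4867903914451/1130014304426871831 ≈ 4.3078e-6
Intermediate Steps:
N(P, q) = 42 - 37*q
m(p) = p*(42 - 37*p) (m(p) = (42 - 37*p)*p = p*(42 - 37*p))
(m(454)/2058694 - 3536277/322811)/(-3400743) = ((454*(42 - 37*454))/2058694 - 3536277/322811)/(-3400743) = ((454*(42 - 16798))*(1/2058694) - 3536277*1/322811)*(-1/3400743) = ((454*(-16756))*(1/2058694) - 3536277/322811)*(-1/3400743) = (-7607224*1/2058694 - 3536277/322811)*(-1/3400743) = (-3803612/1029347 - 3536277/322811)*(-1/3400743) = -4867903914451/332284534417*(-1/3400743) = 4867903914451/1130014304426871831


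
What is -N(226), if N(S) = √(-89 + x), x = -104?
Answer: -I*√193 ≈ -13.892*I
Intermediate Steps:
N(S) = I*√193 (N(S) = √(-89 - 104) = √(-193) = I*√193)
-N(226) = -I*√193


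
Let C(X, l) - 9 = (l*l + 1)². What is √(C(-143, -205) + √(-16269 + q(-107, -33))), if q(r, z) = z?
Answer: √(1766184685 + I*√16302) ≈ 42026.0 + 0.e-3*I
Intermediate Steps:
C(X, l) = 9 + (1 + l²)² (C(X, l) = 9 + (l*l + 1)² = 9 + (l² + 1)² = 9 + (1 + l²)²)
√(C(-143, -205) + √(-16269 + q(-107, -33))) = √((9 + (1 + (-205)²)²) + √(-16269 - 33)) = √((9 + (1 + 42025)²) + √(-16302)) = √((9 + 42026²) + I*√16302) = √((9 + 1766184676) + I*√16302) = √(1766184685 + I*√16302)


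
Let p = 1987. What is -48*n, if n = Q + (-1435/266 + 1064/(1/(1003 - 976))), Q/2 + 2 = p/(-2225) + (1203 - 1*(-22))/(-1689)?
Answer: -32805574255256/23800825 ≈ -1.3783e+6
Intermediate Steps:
Q = -27195436/3758025 (Q = -4 + 2*(1987/(-2225) + (1203 - 1*(-22))/(-1689)) = -4 + 2*(1987*(-1/2225) + (1203 + 22)*(-1/1689)) = -4 + 2*(-1987/2225 + 1225*(-1/1689)) = -4 + 2*(-1987/2225 - 1225/1689) = -4 + 2*(-6081668/3758025) = -4 - 12163336/3758025 = -27195436/3758025 ≈ -7.2366)
n = 4100696781907/142804950 (n = -27195436/3758025 + (-1435/266 + 1064/(1/(1003 - 976))) = -27195436/3758025 + (-1435*1/266 + 1064/(1/27)) = -27195436/3758025 + (-205/38 + 1064/(1/27)) = -27195436/3758025 + (-205/38 + 1064*27) = -27195436/3758025 + (-205/38 + 28728) = -27195436/3758025 + 1091459/38 = 4100696781907/142804950 ≈ 28715.)
-48*n = -48*4100696781907/142804950 = -32805574255256/23800825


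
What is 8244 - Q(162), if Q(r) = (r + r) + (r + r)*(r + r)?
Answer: -97056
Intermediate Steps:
Q(r) = 2*r + 4*r² (Q(r) = 2*r + (2*r)*(2*r) = 2*r + 4*r²)
8244 - Q(162) = 8244 - 2*162*(1 + 2*162) = 8244 - 2*162*(1 + 324) = 8244 - 2*162*325 = 8244 - 1*105300 = 8244 - 105300 = -97056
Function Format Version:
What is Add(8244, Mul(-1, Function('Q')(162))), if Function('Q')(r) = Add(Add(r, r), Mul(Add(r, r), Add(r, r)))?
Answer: -97056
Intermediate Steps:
Function('Q')(r) = Add(Mul(2, r), Mul(4, Pow(r, 2))) (Function('Q')(r) = Add(Mul(2, r), Mul(Mul(2, r), Mul(2, r))) = Add(Mul(2, r), Mul(4, Pow(r, 2))))
Add(8244, Mul(-1, Function('Q')(162))) = Add(8244, Mul(-1, Mul(2, 162, Add(1, Mul(2, 162))))) = Add(8244, Mul(-1, Mul(2, 162, Add(1, 324)))) = Add(8244, Mul(-1, Mul(2, 162, 325))) = Add(8244, Mul(-1, 105300)) = Add(8244, -105300) = -97056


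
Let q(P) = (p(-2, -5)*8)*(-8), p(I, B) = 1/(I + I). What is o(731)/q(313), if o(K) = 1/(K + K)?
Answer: 1/23392 ≈ 4.2750e-5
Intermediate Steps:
p(I, B) = 1/(2*I)
q(P) = 16 (q(P) = (((½)/(-2))*8)*(-8) = (((½)*(-½))*8)*(-8) = -¼*8*(-8) = -2*(-8) = 16)
o(K) = 1/(2*K)
o(731)/q(313) = ((½)/731)/16 = ((½)*(1/731))*(1/16) = (1/1462)*(1/16) = 1/23392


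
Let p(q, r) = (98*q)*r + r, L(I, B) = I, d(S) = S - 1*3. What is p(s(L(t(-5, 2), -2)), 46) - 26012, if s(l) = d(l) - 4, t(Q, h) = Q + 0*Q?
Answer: -80062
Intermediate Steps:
t(Q, h) = Q (t(Q, h) = Q + 0 = Q)
d(S) = -3 + S (d(S) = S - 3 = -3 + S)
s(l) = -7 + l (s(l) = (-3 + l) - 4 = -7 + l)
p(q, r) = r + 98*q*r (p(q, r) = 98*q*r + r = r + 98*q*r)
p(s(L(t(-5, 2), -2)), 46) - 26012 = 46*(1 + 98*(-7 - 5)) - 26012 = 46*(1 + 98*(-12)) - 26012 = 46*(1 - 1176) - 26012 = 46*(-1175) - 26012 = -54050 - 26012 = -80062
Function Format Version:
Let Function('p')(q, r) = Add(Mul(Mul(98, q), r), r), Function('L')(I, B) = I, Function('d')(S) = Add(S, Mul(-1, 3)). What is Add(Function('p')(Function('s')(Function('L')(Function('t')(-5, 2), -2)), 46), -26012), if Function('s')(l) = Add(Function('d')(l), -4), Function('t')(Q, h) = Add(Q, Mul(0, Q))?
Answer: -80062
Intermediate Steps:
Function('t')(Q, h) = Q (Function('t')(Q, h) = Add(Q, 0) = Q)
Function('d')(S) = Add(-3, S) (Function('d')(S) = Add(S, -3) = Add(-3, S))
Function('s')(l) = Add(-7, l) (Function('s')(l) = Add(Add(-3, l), -4) = Add(-7, l))
Function('p')(q, r) = Add(r, Mul(98, q, r)) (Function('p')(q, r) = Add(Mul(98, q, r), r) = Add(r, Mul(98, q, r)))
Add(Function('p')(Function('s')(Function('L')(Function('t')(-5, 2), -2)), 46), -26012) = Add(Mul(46, Add(1, Mul(98, Add(-7, -5)))), -26012) = Add(Mul(46, Add(1, Mul(98, -12))), -26012) = Add(Mul(46, Add(1, -1176)), -26012) = Add(Mul(46, -1175), -26012) = Add(-54050, -26012) = -80062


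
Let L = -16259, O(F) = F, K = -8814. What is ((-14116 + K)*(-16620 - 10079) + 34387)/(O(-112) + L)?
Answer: -204080819/5457 ≈ -37398.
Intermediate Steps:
((-14116 + K)*(-16620 - 10079) + 34387)/(O(-112) + L) = ((-14116 - 8814)*(-16620 - 10079) + 34387)/(-112 - 16259) = (-22930*(-26699) + 34387)/(-16371) = (612208070 + 34387)*(-1/16371) = 612242457*(-1/16371) = -204080819/5457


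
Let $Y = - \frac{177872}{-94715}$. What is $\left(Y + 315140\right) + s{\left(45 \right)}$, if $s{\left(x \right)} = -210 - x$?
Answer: $\frac{29824510647}{94715} \approx 3.1489 \cdot 10^{5}$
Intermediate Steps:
$Y = \frac{177872}{94715}$ ($Y = \left(-177872\right) \left(- \frac{1}{94715}\right) = \frac{177872}{94715} \approx 1.878$)
$\left(Y + 315140\right) + s{\left(45 \right)} = \left(\frac{177872}{94715} + 315140\right) - 255 = \frac{29848662972}{94715} - 255 = \frac{29824510647}{94715}$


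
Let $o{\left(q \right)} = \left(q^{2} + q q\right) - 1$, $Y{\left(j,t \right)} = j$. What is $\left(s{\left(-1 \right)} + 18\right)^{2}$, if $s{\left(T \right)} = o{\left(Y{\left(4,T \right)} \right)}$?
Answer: $2401$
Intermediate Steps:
$o{\left(q \right)} = -1 + 2 q^{2}$ ($o{\left(q \right)} = \left(q^{2} + q^{2}\right) - 1 = 2 q^{2} - 1 = -1 + 2 q^{2}$)
$s{\left(T \right)} = 31$ ($s{\left(T \right)} = -1 + 2 \cdot 4^{2} = -1 + 2 \cdot 16 = -1 + 32 = 31$)
$\left(s{\left(-1 \right)} + 18\right)^{2} = \left(31 + 18\right)^{2} = 49^{2} = 2401$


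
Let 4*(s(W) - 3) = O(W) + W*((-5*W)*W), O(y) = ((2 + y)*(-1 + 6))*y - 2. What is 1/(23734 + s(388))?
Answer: -2/145601907 ≈ -1.3736e-8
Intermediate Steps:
O(y) = -2 + y*(10 + 5*y) (O(y) = ((2 + y)*5)*y - 2 = (10 + 5*y)*y - 2 = y*(10 + 5*y) - 2 = -2 + y*(10 + 5*y))
s(W) = 5/2 - 5*W**3/4 + 5*W/2 + 5*W**2/4 (s(W) = 3 + ((-2 + 5*W**2 + 10*W) + W*((-5*W)*W))/4 = 3 + ((-2 + 5*W**2 + 10*W) + W*(-5*W**2))/4 = 3 + ((-2 + 5*W**2 + 10*W) - 5*W**3)/4 = 3 + (-2 - 5*W**3 + 5*W**2 + 10*W)/4 = 3 + (-1/2 - 5*W**3/4 + 5*W/2 + 5*W**2/4) = 5/2 - 5*W**3/4 + 5*W/2 + 5*W**2/4)
1/(23734 + s(388)) = 1/(23734 + (5/2 - 5/4*388**3 + (5/2)*388 + (5/4)*388**2)) = 1/(23734 + (5/2 - 5/4*58411072 + 970 + (5/4)*150544)) = 1/(23734 + (5/2 - 73013840 + 970 + 188180)) = 1/(23734 - 145649375/2) = 1/(-145601907/2) = -2/145601907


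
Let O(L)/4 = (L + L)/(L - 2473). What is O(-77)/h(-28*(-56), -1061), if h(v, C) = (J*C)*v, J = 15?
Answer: -11/1136331000 ≈ -9.6803e-9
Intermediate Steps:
O(L) = 8*L/(-2473 + L) (O(L) = 4*((L + L)/(L - 2473)) = 4*((2*L)/(-2473 + L)) = 4*(2*L/(-2473 + L)) = 8*L/(-2473 + L))
h(v, C) = 15*C*v (h(v, C) = (15*C)*v = 15*C*v)
O(-77)/h(-28*(-56), -1061) = (8*(-77)/(-2473 - 77))/((15*(-1061)*(-28*(-56)))) = (8*(-77)/(-2550))/((15*(-1061)*1568)) = (8*(-77)*(-1/2550))/(-24954720) = (308/1275)*(-1/24954720) = -11/1136331000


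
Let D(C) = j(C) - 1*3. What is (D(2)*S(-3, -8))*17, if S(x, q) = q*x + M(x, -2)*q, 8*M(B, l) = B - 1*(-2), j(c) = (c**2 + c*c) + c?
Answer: 2975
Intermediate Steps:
j(c) = c + 2*c**2 (j(c) = (c**2 + c**2) + c = 2*c**2 + c = c + 2*c**2)
M(B, l) = 1/4 + B/8 (M(B, l) = (B - 1*(-2))/8 = (B + 2)/8 = (2 + B)/8 = 1/4 + B/8)
D(C) = -3 + C*(1 + 2*C) (D(C) = C*(1 + 2*C) - 1*3 = C*(1 + 2*C) - 3 = -3 + C*(1 + 2*C))
S(x, q) = q*x + q*(1/4 + x/8) (S(x, q) = q*x + (1/4 + x/8)*q = q*x + q*(1/4 + x/8))
(D(2)*S(-3, -8))*17 = ((-3 + 2*(1 + 2*2))*((1/8)*(-8)*(2 + 9*(-3))))*17 = ((-3 + 2*(1 + 4))*((1/8)*(-8)*(2 - 27)))*17 = ((-3 + 2*5)*((1/8)*(-8)*(-25)))*17 = ((-3 + 10)*25)*17 = (7*25)*17 = 175*17 = 2975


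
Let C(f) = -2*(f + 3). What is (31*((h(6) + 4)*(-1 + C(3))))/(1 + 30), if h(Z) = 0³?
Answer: -52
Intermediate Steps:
C(f) = -6 - 2*f (C(f) = -2*(3 + f) = -6 - 2*f)
h(Z) = 0
(31*((h(6) + 4)*(-1 + C(3))))/(1 + 30) = (31*((0 + 4)*(-1 + (-6 - 2*3))))/(1 + 30) = (31*(4*(-1 + (-6 - 6))))/31 = (31*(4*(-1 - 12)))*(1/31) = (31*(4*(-13)))*(1/31) = (31*(-52))*(1/31) = -1612*1/31 = -52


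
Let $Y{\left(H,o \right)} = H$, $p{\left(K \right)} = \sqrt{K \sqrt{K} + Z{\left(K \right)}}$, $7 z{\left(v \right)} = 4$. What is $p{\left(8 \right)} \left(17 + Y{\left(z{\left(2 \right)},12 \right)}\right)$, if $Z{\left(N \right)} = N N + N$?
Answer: $\frac{246 \sqrt{18 + 4 \sqrt{2}}}{7} \approx 170.93$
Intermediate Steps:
$Z{\left(N \right)} = N + N^{2}$ ($Z{\left(N \right)} = N^{2} + N = N + N^{2}$)
$z{\left(v \right)} = \frac{4}{7}$ ($z{\left(v \right)} = \frac{1}{7} \cdot 4 = \frac{4}{7}$)
$p{\left(K \right)} = \sqrt{K^{\frac{3}{2}} + K \left(1 + K\right)}$ ($p{\left(K \right)} = \sqrt{K \sqrt{K} + K \left(1 + K\right)} = \sqrt{K^{\frac{3}{2}} + K \left(1 + K\right)}$)
$p{\left(8 \right)} \left(17 + Y{\left(z{\left(2 \right)},12 \right)}\right) = \sqrt{8^{\frac{3}{2}} + 8 \left(1 + 8\right)} \left(17 + \frac{4}{7}\right) = \sqrt{16 \sqrt{2} + 8 \cdot 9} \cdot \frac{123}{7} = \sqrt{16 \sqrt{2} + 72} \cdot \frac{123}{7} = \sqrt{72 + 16 \sqrt{2}} \cdot \frac{123}{7} = \frac{123 \sqrt{72 + 16 \sqrt{2}}}{7}$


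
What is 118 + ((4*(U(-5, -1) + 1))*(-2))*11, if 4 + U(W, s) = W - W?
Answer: 382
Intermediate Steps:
U(W, s) = -4 (U(W, s) = -4 + (W - W) = -4 + 0 = -4)
118 + ((4*(U(-5, -1) + 1))*(-2))*11 = 118 + ((4*(-4 + 1))*(-2))*11 = 118 + ((4*(-3))*(-2))*11 = 118 - 12*(-2)*11 = 118 + 24*11 = 118 + 264 = 382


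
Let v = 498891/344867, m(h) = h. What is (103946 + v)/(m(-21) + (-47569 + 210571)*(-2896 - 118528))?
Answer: -35848044073/6825730046607423 ≈ -5.2519e-6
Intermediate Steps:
v = 498891/344867 (v = 498891*(1/344867) = 498891/344867 ≈ 1.4466)
(103946 + v)/(m(-21) + (-47569 + 210571)*(-2896 - 118528)) = (103946 + 498891/344867)/(-21 + (-47569 + 210571)*(-2896 - 118528)) = 35848044073/(344867*(-21 + 163002*(-121424))) = 35848044073/(344867*(-21 - 19792354848)) = (35848044073/344867)/(-19792354869) = (35848044073/344867)*(-1/19792354869) = -35848044073/6825730046607423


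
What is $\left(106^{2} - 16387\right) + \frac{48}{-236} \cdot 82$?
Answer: $- \frac{304893}{59} \approx -5167.7$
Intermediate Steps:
$\left(106^{2} - 16387\right) + \frac{48}{-236} \cdot 82 = \left(11236 - 16387\right) + 48 \left(- \frac{1}{236}\right) 82 = -5151 - \frac{984}{59} = - \frac{304893}{59}$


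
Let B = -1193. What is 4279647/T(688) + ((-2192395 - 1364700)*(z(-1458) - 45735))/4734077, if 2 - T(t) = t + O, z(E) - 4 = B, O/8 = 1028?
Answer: 488978590756327/14060208690 ≈ 34778.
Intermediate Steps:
O = 8224 (O = 8*1028 = 8224)
z(E) = -1189 (z(E) = 4 - 1193 = -1189)
T(t) = -8222 - t (T(t) = 2 - (t + 8224) = 2 - (8224 + t) = 2 + (-8224 - t) = -8222 - t)
4279647/T(688) + ((-2192395 - 1364700)*(z(-1458) - 45735))/4734077 = 4279647/(-8222 - 1*688) + ((-2192395 - 1364700)*(-1189 - 45735))/4734077 = 4279647/(-8222 - 688) - 3557095*(-46924)*(1/4734077) = 4279647/(-8910) + 166913125780*(1/4734077) = 4279647*(-1/8910) + 166913125780/4734077 = -1426549/2970 + 166913125780/4734077 = 488978590756327/14060208690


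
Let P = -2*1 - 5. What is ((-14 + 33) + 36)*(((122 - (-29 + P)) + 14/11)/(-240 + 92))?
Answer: -2190/37 ≈ -59.189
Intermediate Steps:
P = -7 (P = -2 - 5 = -7)
((-14 + 33) + 36)*(((122 - (-29 + P)) + 14/11)/(-240 + 92)) = ((-14 + 33) + 36)*(((122 - (-29 - 7)) + 14/11)/(-240 + 92)) = (19 + 36)*(((122 - 1*(-36)) + 14*(1/11))/(-148)) = 55*(((122 + 36) + 14/11)*(-1/148)) = 55*((158 + 14/11)*(-1/148)) = 55*((1752/11)*(-1/148)) = 55*(-438/407) = -2190/37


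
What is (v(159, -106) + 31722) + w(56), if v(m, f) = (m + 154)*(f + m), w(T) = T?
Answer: 48367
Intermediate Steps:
v(m, f) = (154 + m)*(f + m)
(v(159, -106) + 31722) + w(56) = ((159² + 154*(-106) + 154*159 - 106*159) + 31722) + 56 = ((25281 - 16324 + 24486 - 16854) + 31722) + 56 = (16589 + 31722) + 56 = 48311 + 56 = 48367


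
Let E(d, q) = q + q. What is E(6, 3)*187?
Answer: 1122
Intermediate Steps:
E(d, q) = 2*q
E(6, 3)*187 = (2*3)*187 = 6*187 = 1122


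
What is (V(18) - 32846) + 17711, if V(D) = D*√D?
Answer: -15135 + 54*√2 ≈ -15059.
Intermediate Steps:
V(D) = D^(3/2)
(V(18) - 32846) + 17711 = (18^(3/2) - 32846) + 17711 = (54*√2 - 32846) + 17711 = (-32846 + 54*√2) + 17711 = -15135 + 54*√2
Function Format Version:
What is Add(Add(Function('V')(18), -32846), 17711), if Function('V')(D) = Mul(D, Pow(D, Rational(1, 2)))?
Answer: Add(-15135, Mul(54, Pow(2, Rational(1, 2)))) ≈ -15059.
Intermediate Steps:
Function('V')(D) = Pow(D, Rational(3, 2))
Add(Add(Function('V')(18), -32846), 17711) = Add(Add(Pow(18, Rational(3, 2)), -32846), 17711) = Add(Add(Mul(54, Pow(2, Rational(1, 2))), -32846), 17711) = Add(Add(-32846, Mul(54, Pow(2, Rational(1, 2)))), 17711) = Add(-15135, Mul(54, Pow(2, Rational(1, 2))))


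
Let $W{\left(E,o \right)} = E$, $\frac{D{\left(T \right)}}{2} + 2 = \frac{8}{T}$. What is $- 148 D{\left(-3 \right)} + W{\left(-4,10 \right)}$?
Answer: $\frac{4132}{3} \approx 1377.3$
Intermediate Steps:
$D{\left(T \right)} = -4 + \frac{16}{T}$ ($D{\left(T \right)} = -4 + 2 \frac{8}{T} = -4 + \frac{16}{T}$)
$- 148 D{\left(-3 \right)} + W{\left(-4,10 \right)} = - 148 \left(-4 + \frac{16}{-3}\right) - 4 = - 148 \left(-4 + 16 \left(- \frac{1}{3}\right)\right) - 4 = - 148 \left(-4 - \frac{16}{3}\right) - 4 = \left(-148\right) \left(- \frac{28}{3}\right) - 4 = \frac{4144}{3} - 4 = \frac{4132}{3}$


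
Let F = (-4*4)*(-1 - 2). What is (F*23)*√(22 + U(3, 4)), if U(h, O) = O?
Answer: 1104*√26 ≈ 5629.3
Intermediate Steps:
F = 48 (F = -16*(-3) = 48)
(F*23)*√(22 + U(3, 4)) = (48*23)*√(22 + 4) = 1104*√26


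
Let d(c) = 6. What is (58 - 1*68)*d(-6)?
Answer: -60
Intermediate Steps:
(58 - 1*68)*d(-6) = (58 - 1*68)*6 = (58 - 68)*6 = -10*6 = -60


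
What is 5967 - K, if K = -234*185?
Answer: 49257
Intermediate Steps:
K = -43290
5967 - K = 5967 - 1*(-43290) = 5967 + 43290 = 49257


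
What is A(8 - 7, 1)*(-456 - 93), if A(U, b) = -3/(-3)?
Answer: -549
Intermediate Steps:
A(U, b) = 1 (A(U, b) = -3*(-1/3) = 1)
A(8 - 7, 1)*(-456 - 93) = 1*(-456 - 93) = 1*(-549) = -549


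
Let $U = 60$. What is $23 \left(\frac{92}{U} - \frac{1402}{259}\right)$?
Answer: $- \frac{346679}{3885} \approx -89.235$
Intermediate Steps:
$23 \left(\frac{92}{U} - \frac{1402}{259}\right) = 23 \left(\frac{92}{60} - \frac{1402}{259}\right) = 23 \left(92 \cdot \frac{1}{60} - \frac{1402}{259}\right) = 23 \left(\frac{23}{15} - \frac{1402}{259}\right) = 23 \left(- \frac{15073}{3885}\right) = - \frac{346679}{3885}$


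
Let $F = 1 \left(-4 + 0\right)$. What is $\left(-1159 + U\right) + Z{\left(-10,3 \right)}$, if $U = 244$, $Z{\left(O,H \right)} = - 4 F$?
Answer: $-899$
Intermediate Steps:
$F = -4$ ($F = 1 \left(-4\right) = -4$)
$Z{\left(O,H \right)} = 16$ ($Z{\left(O,H \right)} = \left(-4\right) \left(-4\right) = 16$)
$\left(-1159 + U\right) + Z{\left(-10,3 \right)} = \left(-1159 + 244\right) + 16 = -915 + 16 = -899$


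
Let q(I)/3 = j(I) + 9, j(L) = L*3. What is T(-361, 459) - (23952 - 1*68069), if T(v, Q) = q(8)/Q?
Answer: 2249978/51 ≈ 44117.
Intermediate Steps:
j(L) = 3*L
q(I) = 27 + 9*I (q(I) = 3*(3*I + 9) = 3*(9 + 3*I) = 27 + 9*I)
T(v, Q) = 99/Q (T(v, Q) = (27 + 9*8)/Q = (27 + 72)/Q = 99/Q)
T(-361, 459) - (23952 - 1*68069) = 99/459 - (23952 - 1*68069) = 99*(1/459) - (23952 - 68069) = 11/51 - 1*(-44117) = 11/51 + 44117 = 2249978/51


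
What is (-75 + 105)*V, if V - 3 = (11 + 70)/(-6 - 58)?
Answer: 1665/32 ≈ 52.031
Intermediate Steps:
V = 111/64 (V = 3 + (11 + 70)/(-6 - 58) = 3 + 81/(-64) = 3 + 81*(-1/64) = 3 - 81/64 = 111/64 ≈ 1.7344)
(-75 + 105)*V = (-75 + 105)*(111/64) = 30*(111/64) = 1665/32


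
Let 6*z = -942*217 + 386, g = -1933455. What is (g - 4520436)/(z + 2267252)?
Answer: -19361673/6699742 ≈ -2.8899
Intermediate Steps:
z = -102014/3 (z = (-942*217 + 386)/6 = (-204414 + 386)/6 = (⅙)*(-204028) = -102014/3 ≈ -34005.)
(g - 4520436)/(z + 2267252) = (-1933455 - 4520436)/(-102014/3 + 2267252) = -6453891/6699742/3 = -6453891*3/6699742 = -19361673/6699742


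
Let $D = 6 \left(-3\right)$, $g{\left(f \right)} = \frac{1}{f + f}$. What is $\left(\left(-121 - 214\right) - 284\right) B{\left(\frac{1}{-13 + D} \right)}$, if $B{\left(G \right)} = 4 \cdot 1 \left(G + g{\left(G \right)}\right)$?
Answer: $\frac{1192194}{31} \approx 38458.0$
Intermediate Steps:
$g{\left(f \right)} = \frac{1}{2 f}$
$D = -18$
$B{\left(G \right)} = \frac{2}{G} + 4 G$ ($B{\left(G \right)} = 4 \cdot 1 \left(G + \frac{1}{2 G}\right) = 4 \left(G + \frac{1}{2 G}\right) = \frac{2}{G} + 4 G$)
$\left(\left(-121 - 214\right) - 284\right) B{\left(\frac{1}{-13 + D} \right)} = \left(\left(-121 - 214\right) - 284\right) \left(\frac{2}{\frac{1}{-13 - 18}} + \frac{4}{-13 - 18}\right) = \left(\left(-121 - 214\right) - 284\right) \left(\frac{2}{\frac{1}{-31}} + \frac{4}{-31}\right) = \left(-335 - 284\right) \left(\frac{2}{- \frac{1}{31}} + 4 \left(- \frac{1}{31}\right)\right) = - 619 \left(2 \left(-31\right) - \frac{4}{31}\right) = - 619 \left(-62 - \frac{4}{31}\right) = \left(-619\right) \left(- \frac{1926}{31}\right) = \frac{1192194}{31}$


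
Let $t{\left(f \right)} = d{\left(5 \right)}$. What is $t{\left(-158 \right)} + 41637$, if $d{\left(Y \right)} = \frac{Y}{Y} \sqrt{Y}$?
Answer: $41637 + \sqrt{5} \approx 41639.0$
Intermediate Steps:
$d{\left(Y \right)} = \sqrt{Y}$ ($d{\left(Y \right)} = 1 \sqrt{Y} = \sqrt{Y}$)
$t{\left(f \right)} = \sqrt{5}$
$t{\left(-158 \right)} + 41637 = \sqrt{5} + 41637 = 41637 + \sqrt{5}$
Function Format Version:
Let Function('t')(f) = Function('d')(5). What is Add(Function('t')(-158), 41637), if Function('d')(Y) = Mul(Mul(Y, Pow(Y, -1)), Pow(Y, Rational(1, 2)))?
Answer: Add(41637, Pow(5, Rational(1, 2))) ≈ 41639.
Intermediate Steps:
Function('d')(Y) = Pow(Y, Rational(1, 2)) (Function('d')(Y) = Mul(1, Pow(Y, Rational(1, 2))) = Pow(Y, Rational(1, 2)))
Function('t')(f) = Pow(5, Rational(1, 2))
Add(Function('t')(-158), 41637) = Add(Pow(5, Rational(1, 2)), 41637) = Add(41637, Pow(5, Rational(1, 2)))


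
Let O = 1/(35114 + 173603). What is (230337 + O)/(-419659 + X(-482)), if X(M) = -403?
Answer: -24037623815/43837040227 ≈ -0.54834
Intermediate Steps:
O = 1/208717 ≈ 4.7912e-6
(230337 + O)/(-419659 + X(-482)) = (230337 + 1/208717)/(-419659 - 403) = (48075247630/208717)/(-420062) = (48075247630/208717)*(-1/420062) = -24037623815/43837040227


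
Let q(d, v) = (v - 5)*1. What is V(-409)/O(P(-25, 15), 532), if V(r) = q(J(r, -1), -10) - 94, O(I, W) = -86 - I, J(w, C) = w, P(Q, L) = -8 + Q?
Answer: 109/53 ≈ 2.0566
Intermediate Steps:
q(d, v) = -5 + v (q(d, v) = (-5 + v)*1 = -5 + v)
V(r) = -109 (V(r) = (-5 - 10) - 94 = -15 - 94 = -109)
V(-409)/O(P(-25, 15), 532) = -109/(-86 - (-8 - 25)) = -109/(-86 - 1*(-33)) = -109/(-86 + 33) = -109/(-53) = -109*(-1/53) = 109/53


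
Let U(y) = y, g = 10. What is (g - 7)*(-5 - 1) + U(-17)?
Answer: -35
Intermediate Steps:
(g - 7)*(-5 - 1) + U(-17) = (10 - 7)*(-5 - 1) - 17 = 3*(-6) - 17 = -18 - 17 = -35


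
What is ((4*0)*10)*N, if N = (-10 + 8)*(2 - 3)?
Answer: 0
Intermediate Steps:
N = 2 (N = -2*(-1) = 2)
((4*0)*10)*N = ((4*0)*10)*2 = (0*10)*2 = 0*2 = 0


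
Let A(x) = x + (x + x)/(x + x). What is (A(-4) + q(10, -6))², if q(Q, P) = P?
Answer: 81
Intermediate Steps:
A(x) = 1 + x (A(x) = x + (2*x)/((2*x)) = x + (2*x)*(1/(2*x)) = x + 1 = 1 + x)
(A(-4) + q(10, -6))² = ((1 - 4) - 6)² = (-3 - 6)² = (-9)² = 81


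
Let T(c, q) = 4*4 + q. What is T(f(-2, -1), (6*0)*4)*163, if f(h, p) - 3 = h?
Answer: 2608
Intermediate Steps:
f(h, p) = 3 + h
T(c, q) = 16 + q
T(f(-2, -1), (6*0)*4)*163 = (16 + (6*0)*4)*163 = (16 + 0*4)*163 = (16 + 0)*163 = 16*163 = 2608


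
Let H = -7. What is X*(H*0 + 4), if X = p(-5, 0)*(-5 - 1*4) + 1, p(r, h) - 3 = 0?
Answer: -104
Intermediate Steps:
p(r, h) = 3 (p(r, h) = 3 + 0 = 3)
X = -26 (X = 3*(-5 - 1*4) + 1 = 3*(-5 - 4) + 1 = 3*(-9) + 1 = -27 + 1 = -26)
X*(H*0 + 4) = -26*(-7*0 + 4) = -26*(0 + 4) = -26*4 = -104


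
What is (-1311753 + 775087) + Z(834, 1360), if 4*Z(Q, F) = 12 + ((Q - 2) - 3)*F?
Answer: -254803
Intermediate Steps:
Z(Q, F) = 3 + F*(-5 + Q)/4 (Z(Q, F) = (12 + ((Q - 2) - 3)*F)/4 = (12 + ((-2 + Q) - 3)*F)/4 = (12 + (-5 + Q)*F)/4 = (12 + F*(-5 + Q))/4 = 3 + F*(-5 + Q)/4)
(-1311753 + 775087) + Z(834, 1360) = (-1311753 + 775087) + (3 - 5/4*1360 + (¼)*1360*834) = -536666 + (3 - 1700 + 283560) = -536666 + 281863 = -254803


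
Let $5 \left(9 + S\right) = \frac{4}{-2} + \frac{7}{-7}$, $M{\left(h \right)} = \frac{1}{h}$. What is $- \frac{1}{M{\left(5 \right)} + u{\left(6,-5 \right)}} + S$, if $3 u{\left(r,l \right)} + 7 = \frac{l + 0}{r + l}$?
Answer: $- \frac{887}{95} \approx -9.3368$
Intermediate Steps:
$u{\left(r,l \right)} = - \frac{7}{3} + \frac{l}{3 \left(l + r\right)}$ ($u{\left(r,l \right)} = - \frac{7}{3} + \frac{\left(l + 0\right) \frac{1}{r + l}}{3} = - \frac{7}{3} + \frac{l \frac{1}{l + r}}{3} = - \frac{7}{3} + \frac{l}{3 \left(l + r\right)}$)
$S = - \frac{48}{5}$ ($S = -9 + \frac{\frac{4}{-2} + \frac{7}{-7}}{5} = -9 + \frac{4 \left(- \frac{1}{2}\right) + 7 \left(- \frac{1}{7}\right)}{5} = -9 + \frac{-2 - 1}{5} = -9 + \frac{1}{5} \left(-3\right) = -9 - \frac{3}{5} = - \frac{48}{5} \approx -9.6$)
$- \frac{1}{M{\left(5 \right)} + u{\left(6,-5 \right)}} + S = - \frac{1}{\frac{1}{5} + \frac{\left(-2\right) \left(-5\right) - 14}{-5 + 6}} - \frac{48}{5} = - \frac{1}{\frac{1}{5} + \frac{10 - 14}{1}} - \frac{48}{5} = - \frac{1}{\frac{1}{5} + 1 \left(-4\right)} - \frac{48}{5} = - \frac{1}{\frac{1}{5} - 4} - \frac{48}{5} = - \frac{1}{- \frac{19}{5}} - \frac{48}{5} = \left(-1\right) \left(- \frac{5}{19}\right) - \frac{48}{5} = \frac{5}{19} - \frac{48}{5} = - \frac{887}{95}$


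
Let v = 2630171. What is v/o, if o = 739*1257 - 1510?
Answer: 2630171/927413 ≈ 2.8360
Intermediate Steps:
o = 927413 (o = 928923 - 1510 = 927413)
v/o = 2630171/927413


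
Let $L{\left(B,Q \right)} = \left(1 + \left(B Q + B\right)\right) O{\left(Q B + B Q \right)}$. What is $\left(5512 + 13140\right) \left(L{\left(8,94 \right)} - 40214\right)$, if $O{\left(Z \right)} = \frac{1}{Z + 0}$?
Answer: $- \frac{282023345985}{376} \approx -7.5006 \cdot 10^{8}$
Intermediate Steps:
$O{\left(Z \right)} = \frac{1}{Z}$
$L{\left(B,Q \right)} = \frac{1 + B + B Q}{2 B Q}$ ($L{\left(B,Q \right)} = \frac{1 + \left(B Q + B\right)}{Q B + B Q} = \frac{1 + \left(B + B Q\right)}{B Q + B Q} = \frac{1 + B + B Q}{2 B Q}$)
$\left(5512 + 13140\right) \left(L{\left(8,94 \right)} - 40214\right) = \left(5512 + 13140\right) \left(\frac{1 + 8 + 8 \cdot 94}{2 \cdot 8 \cdot 94} - 40214\right) = 18652 \left(\frac{1}{2} \cdot \frac{1}{8} \cdot \frac{1}{94} \left(1 + 8 + 752\right) - 40214\right) = 18652 \left(\frac{1}{2} \cdot \frac{1}{8} \cdot \frac{1}{94} \cdot 761 - 40214\right) = 18652 \left(\frac{761}{1504} - 40214\right) = 18652 \left(- \frac{60481095}{1504}\right) = - \frac{282023345985}{376}$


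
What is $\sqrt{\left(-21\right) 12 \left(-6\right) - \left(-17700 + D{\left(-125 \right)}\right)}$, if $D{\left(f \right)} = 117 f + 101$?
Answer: $2 \sqrt{8434} \approx 183.67$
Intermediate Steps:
$D{\left(f \right)} = 101 + 117 f$
$\sqrt{\left(-21\right) 12 \left(-6\right) - \left(-17700 + D{\left(-125 \right)}\right)} = \sqrt{\left(-21\right) 12 \left(-6\right) + \left(17700 - \left(101 + 117 \left(-125\right)\right)\right)} = \sqrt{\left(-252\right) \left(-6\right) + \left(17700 - \left(101 - 14625\right)\right)} = \sqrt{1512 + \left(17700 - -14524\right)} = \sqrt{1512 + \left(17700 + 14524\right)} = \sqrt{1512 + 32224} = \sqrt{33736} = 2 \sqrt{8434}$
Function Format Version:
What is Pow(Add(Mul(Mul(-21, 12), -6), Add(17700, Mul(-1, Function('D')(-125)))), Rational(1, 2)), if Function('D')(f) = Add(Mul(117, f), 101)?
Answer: Mul(2, Pow(8434, Rational(1, 2))) ≈ 183.67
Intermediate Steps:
Function('D')(f) = Add(101, Mul(117, f))
Pow(Add(Mul(Mul(-21, 12), -6), Add(17700, Mul(-1, Function('D')(-125)))), Rational(1, 2)) = Pow(Add(Mul(Mul(-21, 12), -6), Add(17700, Mul(-1, Add(101, Mul(117, -125))))), Rational(1, 2)) = Pow(Add(Mul(-252, -6), Add(17700, Mul(-1, Add(101, -14625)))), Rational(1, 2)) = Pow(Add(1512, Add(17700, Mul(-1, -14524))), Rational(1, 2)) = Pow(Add(1512, Add(17700, 14524)), Rational(1, 2)) = Pow(Add(1512, 32224), Rational(1, 2)) = Pow(33736, Rational(1, 2)) = Mul(2, Pow(8434, Rational(1, 2)))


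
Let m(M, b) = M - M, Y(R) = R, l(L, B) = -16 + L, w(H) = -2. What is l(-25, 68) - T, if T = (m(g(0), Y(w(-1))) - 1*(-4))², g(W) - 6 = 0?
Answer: -57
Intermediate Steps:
g(W) = 6 (g(W) = 6 + 0 = 6)
m(M, b) = 0
T = 16 (T = (0 - 1*(-4))² = (0 + 4)² = 4² = 16)
l(-25, 68) - T = (-16 - 25) - 1*16 = -41 - 16 = -57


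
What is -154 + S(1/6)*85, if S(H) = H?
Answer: -839/6 ≈ -139.83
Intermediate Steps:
-154 + S(1/6)*85 = -154 + 85/6 = -839/6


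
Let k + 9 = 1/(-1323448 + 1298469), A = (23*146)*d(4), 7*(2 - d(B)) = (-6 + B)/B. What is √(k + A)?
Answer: √212390233090665/174853 ≈ 83.348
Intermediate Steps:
d(B) = 2 - (-6 + B)/(7*B)
A = 48691/7 (A = (23*146)*((⅐)*(6 + 13*4)/4) = 3358*((⅐)*(¼)*(6 + 52)) = 3358*((⅐)*(¼)*58) = 3358*(29/14) = 48691/7 ≈ 6955.9)
k = -224812/24979 (k = -9 + 1/(-1323448 + 1298469) = -9 + 1/(-24979) = -9 - 1/24979 = -224812/24979 ≈ -9.0000)
√(k + A) = √(-224812/24979 + 48691/7) = √(1214678805/174853) = √212390233090665/174853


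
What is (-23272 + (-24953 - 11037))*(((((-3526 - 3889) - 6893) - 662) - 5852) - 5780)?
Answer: 1576487724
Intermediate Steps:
(-23272 + (-24953 - 11037))*(((((-3526 - 3889) - 6893) - 662) - 5852) - 5780) = (-23272 - 35990)*((((-7415 - 6893) - 662) - 5852) - 5780) = -59262*(((-14308 - 662) - 5852) - 5780) = -59262*((-14970 - 5852) - 5780) = -59262*(-20822 - 5780) = -59262*(-26602) = 1576487724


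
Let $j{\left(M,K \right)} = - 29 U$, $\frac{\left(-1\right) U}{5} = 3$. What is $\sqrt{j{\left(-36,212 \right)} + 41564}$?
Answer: $\sqrt{41999} \approx 204.94$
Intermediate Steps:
$U = -15$ ($U = \left(-5\right) 3 = -15$)
$j{\left(M,K \right)} = 435$ ($j{\left(M,K \right)} = \left(-29\right) \left(-15\right) = 435$)
$\sqrt{j{\left(-36,212 \right)} + 41564} = \sqrt{435 + 41564} = \sqrt{41999}$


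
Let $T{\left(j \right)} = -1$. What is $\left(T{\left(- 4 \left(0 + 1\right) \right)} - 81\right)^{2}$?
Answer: $6724$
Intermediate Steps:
$\left(T{\left(- 4 \left(0 + 1\right) \right)} - 81\right)^{2} = \left(-1 - 81\right)^{2} = \left(-82\right)^{2} = 6724$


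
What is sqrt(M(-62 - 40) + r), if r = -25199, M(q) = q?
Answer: I*sqrt(25301) ≈ 159.06*I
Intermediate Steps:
sqrt(M(-62 - 40) + r) = sqrt((-62 - 40) - 25199) = sqrt(-102 - 25199) = sqrt(-25301) = I*sqrt(25301)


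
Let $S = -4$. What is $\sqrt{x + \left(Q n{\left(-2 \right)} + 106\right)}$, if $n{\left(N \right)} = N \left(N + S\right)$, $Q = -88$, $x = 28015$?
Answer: $\sqrt{27065} \approx 164.51$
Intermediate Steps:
$n{\left(N \right)} = N \left(-4 + N\right)$ ($n{\left(N \right)} = N \left(N - 4\right) = N \left(-4 + N\right)$)
$\sqrt{x + \left(Q n{\left(-2 \right)} + 106\right)} = \sqrt{28015 + \left(- 88 \left(- 2 \left(-4 - 2\right)\right) + 106\right)} = \sqrt{28015 + \left(- 88 \left(\left(-2\right) \left(-6\right)\right) + 106\right)} = \sqrt{28015 + \left(\left(-88\right) 12 + 106\right)} = \sqrt{28015 + \left(-1056 + 106\right)} = \sqrt{28015 - 950} = \sqrt{27065}$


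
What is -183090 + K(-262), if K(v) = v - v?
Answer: -183090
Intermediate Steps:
K(v) = 0
-183090 + K(-262) = -183090 + 0 = -183090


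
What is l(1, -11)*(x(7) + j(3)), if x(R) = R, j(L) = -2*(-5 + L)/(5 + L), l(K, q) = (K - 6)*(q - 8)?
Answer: 1425/2 ≈ 712.50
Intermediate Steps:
l(K, q) = (-8 + q)*(-6 + K) (l(K, q) = (-6 + K)*(-8 + q) = (-8 + q)*(-6 + K))
j(L) = -2*(-5 + L)/(5 + L)
l(1, -11)*(x(7) + j(3)) = (48 - 8*1 - 6*(-11) + 1*(-11))*(7 + 2*(5 - 1*3)/(5 + 3)) = (48 - 8 + 66 - 11)*(7 + 2*(5 - 3)/8) = 95*(7 + 2*(⅛)*2) = 95*(7 + ½) = 95*(15/2) = 1425/2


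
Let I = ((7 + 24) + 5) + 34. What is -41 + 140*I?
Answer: 9759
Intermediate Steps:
I = 70 (I = (31 + 5) + 34 = 36 + 34 = 70)
-41 + 140*I = -41 + 140*70 = -41 + 9800 = 9759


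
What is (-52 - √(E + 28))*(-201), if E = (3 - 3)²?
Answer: 10452 + 402*√7 ≈ 11516.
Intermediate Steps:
E = 0 (E = 0² = 0)
(-52 - √(E + 28))*(-201) = (-52 - √(0 + 28))*(-201) = (-52 - √28)*(-201) = (-52 - 2*√7)*(-201) = 10452 + 402*√7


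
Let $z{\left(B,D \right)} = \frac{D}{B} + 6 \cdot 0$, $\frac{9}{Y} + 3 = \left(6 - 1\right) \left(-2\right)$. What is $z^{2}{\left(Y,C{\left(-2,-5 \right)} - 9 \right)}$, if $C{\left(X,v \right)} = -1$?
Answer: $\frac{16900}{81} \approx 208.64$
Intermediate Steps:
$Y = - \frac{9}{13}$ ($Y = \frac{9}{-3 + \left(6 - 1\right) \left(-2\right)} = \frac{9}{-3 + 5 \left(-2\right)} = \frac{9}{-3 - 10} = \frac{9}{-13} = 9 \left(- \frac{1}{13}\right) = - \frac{9}{13} \approx -0.69231$)
$z{\left(B,D \right)} = \frac{D}{B}$ ($z{\left(B,D \right)} = \frac{D}{B} + 0 = \frac{D}{B}$)
$z^{2}{\left(Y,C{\left(-2,-5 \right)} - 9 \right)} = \left(\frac{-1 - 9}{- \frac{9}{13}}\right)^{2} = \left(\left(-1 - 9\right) \left(- \frac{13}{9}\right)\right)^{2} = \left(\left(-10\right) \left(- \frac{13}{9}\right)\right)^{2} = \left(\frac{130}{9}\right)^{2} = \frac{16900}{81}$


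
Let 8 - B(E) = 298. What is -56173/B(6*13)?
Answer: 1937/10 ≈ 193.70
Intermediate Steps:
B(E) = -290 (B(E) = 8 - 1*298 = 8 - 298 = -290)
-56173/B(6*13) = -56173/(-290) = -56173*(-1/290) = 1937/10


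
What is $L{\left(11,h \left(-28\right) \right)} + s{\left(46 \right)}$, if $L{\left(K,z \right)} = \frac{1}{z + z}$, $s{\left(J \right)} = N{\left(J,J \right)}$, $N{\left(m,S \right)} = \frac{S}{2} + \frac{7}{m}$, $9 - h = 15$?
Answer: $\frac{178943}{7728} \approx 23.155$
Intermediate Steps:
$h = -6$ ($h = 9 - 15 = -6$)
$N{\left(m,S \right)} = \frac{S}{2} + \frac{7}{m}$ ($N{\left(m,S \right)} = S \frac{1}{2} + \frac{7}{m} = \frac{S}{2} + \frac{7}{m}$)
$s{\left(J \right)} = \frac{J}{2} + \frac{7}{J}$
$L{\left(K,z \right)} = \frac{1}{2 z}$
$L{\left(11,h \left(-28\right) \right)} + s{\left(46 \right)} = \frac{1}{2 \left(\left(-6\right) \left(-28\right)\right)} + \left(\frac{1}{2} \cdot 46 + \frac{7}{46}\right) = \frac{1}{2 \cdot 168} + \left(23 + 7 \cdot \frac{1}{46}\right) = \frac{1}{2} \cdot \frac{1}{168} + \left(23 + \frac{7}{46}\right) = \frac{1}{336} + \frac{1065}{46} = \frac{178943}{7728}$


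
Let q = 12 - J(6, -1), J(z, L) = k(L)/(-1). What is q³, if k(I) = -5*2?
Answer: 8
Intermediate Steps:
k(I) = -10
J(z, L) = 10 (J(z, L) = -10/(-1) = -10*(-1) = 10)
q = 2 (q = 12 - 1*10 = 12 - 10 = 2)
q³ = 2³ = 8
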